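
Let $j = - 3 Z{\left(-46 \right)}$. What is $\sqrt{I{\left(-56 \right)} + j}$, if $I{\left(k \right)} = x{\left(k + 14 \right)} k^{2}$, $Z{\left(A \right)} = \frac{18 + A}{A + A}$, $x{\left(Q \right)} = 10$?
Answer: $\frac{\sqrt{16588957}}{23} \approx 177.08$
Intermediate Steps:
$Z{\left(A \right)} = \frac{18 + A}{2 A}$
$I{\left(k \right)} = 10 k^{2}$
$j = - \frac{21}{23}$ ($j = - 3 \frac{18 - 46}{2 \left(-46\right)} = - 3 \cdot \frac{1}{2} \left(- \frac{1}{46}\right) \left(-28\right) = \left(-3\right) \frac{7}{23} = - \frac{21}{23} \approx -0.91304$)
$\sqrt{I{\left(-56 \right)} + j} = \sqrt{10 \left(-56\right)^{2} - \frac{21}{23}} = \sqrt{10 \cdot 3136 - \frac{21}{23}} = \sqrt{31360 - \frac{21}{23}} = \sqrt{\frac{721259}{23}} = \frac{\sqrt{16588957}}{23}$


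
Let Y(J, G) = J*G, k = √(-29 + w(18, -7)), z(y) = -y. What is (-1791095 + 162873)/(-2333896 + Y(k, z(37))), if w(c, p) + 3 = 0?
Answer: 237506300807/340441911414 - 30122107*I*√2/680883822828 ≈ 0.69764 - 6.2564e-5*I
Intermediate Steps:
w(c, p) = -3 (w(c, p) = -3 + 0 = -3)
k = 4*I*√2 (k = √(-29 - 3) = √(-32) = 4*I*√2 ≈ 5.6569*I)
Y(J, G) = G*J
(-1791095 + 162873)/(-2333896 + Y(k, z(37))) = (-1791095 + 162873)/(-2333896 + (-1*37)*(4*I*√2)) = -1628222/(-2333896 - 148*I*√2)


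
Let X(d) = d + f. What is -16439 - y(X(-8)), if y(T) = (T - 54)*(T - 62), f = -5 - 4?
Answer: -22048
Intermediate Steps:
f = -9
X(d) = -9 + d (X(d) = d - 9 = -9 + d)
y(T) = (-62 + T)*(-54 + T) (y(T) = (-54 + T)*(-62 + T) = (-62 + T)*(-54 + T))
-16439 - y(X(-8)) = -16439 - (3348 + (-9 - 8)² - 116*(-9 - 8)) = -16439 - (3348 + (-17)² - 116*(-17)) = -16439 - (3348 + 289 + 1972) = -16439 - 1*5609 = -16439 - 5609 = -22048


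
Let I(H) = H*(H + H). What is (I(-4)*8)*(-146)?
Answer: -37376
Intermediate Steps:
I(H) = 2*H**2 (I(H) = H*(2*H) = 2*H**2)
(I(-4)*8)*(-146) = ((2*(-4)**2)*8)*(-146) = ((2*16)*8)*(-146) = (32*8)*(-146) = 256*(-146) = -37376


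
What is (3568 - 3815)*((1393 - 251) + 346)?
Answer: -367536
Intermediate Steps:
(3568 - 3815)*((1393 - 251) + 346) = -247*(1142 + 346) = -247*1488 = -367536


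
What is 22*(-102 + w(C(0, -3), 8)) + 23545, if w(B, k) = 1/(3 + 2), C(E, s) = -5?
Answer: 106527/5 ≈ 21305.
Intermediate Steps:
w(B, k) = ⅕ (w(B, k) = 1/5 = ⅕)
22*(-102 + w(C(0, -3), 8)) + 23545 = 22*(-102 + ⅕) + 23545 = 22*(-509/5) + 23545 = -11198/5 + 23545 = 106527/5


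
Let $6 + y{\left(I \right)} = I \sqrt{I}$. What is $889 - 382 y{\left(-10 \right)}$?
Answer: $3181 + 3820 i \sqrt{10} \approx 3181.0 + 12080.0 i$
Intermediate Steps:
$y{\left(I \right)} = -6 + I^{\frac{3}{2}}$ ($y{\left(I \right)} = -6 + I \sqrt{I} = -6 + I^{\frac{3}{2}}$)
$889 - 382 y{\left(-10 \right)} = 889 - 382 \left(-6 + \left(-10\right)^{\frac{3}{2}}\right) = 889 - 382 \left(-6 - 10 i \sqrt{10}\right) = 889 + \left(2292 + 3820 i \sqrt{10}\right) = 3181 + 3820 i \sqrt{10}$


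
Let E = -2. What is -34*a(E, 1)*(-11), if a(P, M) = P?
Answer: -748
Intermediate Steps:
-34*a(E, 1)*(-11) = -34*(-2)*(-11) = 68*(-11) = -748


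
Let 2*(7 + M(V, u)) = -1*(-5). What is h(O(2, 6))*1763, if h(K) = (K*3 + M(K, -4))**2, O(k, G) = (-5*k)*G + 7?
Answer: 188515827/4 ≈ 4.7129e+7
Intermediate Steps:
M(V, u) = -9/2 (M(V, u) = -7 + (-1*(-5))/2 = -7 + (1/2)*5 = -7 + 5/2 = -9/2)
O(k, G) = 7 - 5*G*k (O(k, G) = -5*G*k + 7 = 7 - 5*G*k)
h(K) = (-9/2 + 3*K)**2 (h(K) = (K*3 - 9/2)**2 = (3*K - 9/2)**2 = (-9/2 + 3*K)**2)
h(O(2, 6))*1763 = (9*(-3 + 2*(7 - 5*6*2))**2/4)*1763 = (9*(-3 + 2*(7 - 60))**2/4)*1763 = (9*(-3 + 2*(-53))**2/4)*1763 = (9*(-3 - 106)**2/4)*1763 = ((9/4)*(-109)**2)*1763 = ((9/4)*11881)*1763 = (106929/4)*1763 = 188515827/4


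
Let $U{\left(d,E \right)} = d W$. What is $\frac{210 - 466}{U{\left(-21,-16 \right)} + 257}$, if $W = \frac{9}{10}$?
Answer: $- \frac{2560}{2381} \approx -1.0752$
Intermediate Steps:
$W = \frac{9}{10}$ ($W = 9 \cdot \frac{1}{10} = \frac{9}{10} \approx 0.9$)
$U{\left(d,E \right)} = \frac{9 d}{10}$ ($U{\left(d,E \right)} = d \frac{9}{10} = \frac{9 d}{10}$)
$\frac{210 - 466}{U{\left(-21,-16 \right)} + 257} = \frac{210 - 466}{\frac{9}{10} \left(-21\right) + 257} = - \frac{256}{- \frac{189}{10} + 257} = - \frac{256}{\frac{2381}{10}} = \left(-256\right) \frac{10}{2381} = - \frac{2560}{2381}$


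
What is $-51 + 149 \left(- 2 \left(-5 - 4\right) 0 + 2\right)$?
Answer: $247$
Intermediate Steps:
$-51 + 149 \left(- 2 \left(-5 - 4\right) 0 + 2\right) = -51 + 149 \left(\left(-2\right) \left(-9\right) 0 + 2\right) = -51 + 149 \left(18 \cdot 0 + 2\right) = -51 + 149 \left(0 + 2\right) = -51 + 149 \cdot 2 = -51 + 298 = 247$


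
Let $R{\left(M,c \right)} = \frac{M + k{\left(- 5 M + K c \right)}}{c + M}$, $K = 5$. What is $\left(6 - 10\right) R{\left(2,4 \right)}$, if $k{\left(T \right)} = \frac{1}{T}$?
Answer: $- \frac{7}{5} \approx -1.4$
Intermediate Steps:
$R{\left(M,c \right)} = \frac{M + \frac{1}{- 5 M + 5 c}}{M + c}$ ($R{\left(M,c \right)} = \frac{M + \frac{1}{- 5 M + 5 c}}{c + M} = \frac{M + \frac{1}{- 5 M + 5 c}}{M + c}$)
$\left(6 - 10\right) R{\left(2,4 \right)} = \left(6 - 10\right) \frac{- \frac{1}{5} + 2 \left(2 - 4\right)}{\left(2 + 4\right) \left(2 - 4\right)} = - 4 \frac{- \frac{1}{5} + 2 \left(2 - 4\right)}{6 \left(2 - 4\right)} = - 4 \frac{- \frac{1}{5} + 2 \left(-2\right)}{6 \left(-2\right)} = - 4 \cdot \frac{1}{6} \left(- \frac{1}{2}\right) \left(- \frac{1}{5} - 4\right) = - 4 \cdot \frac{1}{6} \left(- \frac{1}{2}\right) \left(- \frac{21}{5}\right) = \left(-4\right) \frac{7}{20} = - \frac{7}{5}$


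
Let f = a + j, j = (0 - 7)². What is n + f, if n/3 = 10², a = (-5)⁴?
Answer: 974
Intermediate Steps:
j = 49 (j = (-7)² = 49)
a = 625
n = 300 (n = 3*10² = 3*100 = 300)
f = 674 (f = 625 + 49 = 674)
n + f = 300 + 674 = 974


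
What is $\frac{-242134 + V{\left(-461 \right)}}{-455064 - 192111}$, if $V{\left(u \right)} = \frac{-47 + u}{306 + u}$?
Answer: $\frac{37530262}{100312125} \approx 0.37414$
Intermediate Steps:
$V{\left(u \right)} = \frac{-47 + u}{306 + u}$
$\frac{-242134 + V{\left(-461 \right)}}{-455064 - 192111} = \frac{-242134 + \frac{-47 - 461}{306 - 461}}{-455064 - 192111} = \frac{-242134 + \frac{1}{-155} \left(-508\right)}{-647175} = \left(-242134 - - \frac{508}{155}\right) \left(- \frac{1}{647175}\right) = \left(-242134 + \frac{508}{155}\right) \left(- \frac{1}{647175}\right) = \left(- \frac{37530262}{155}\right) \left(- \frac{1}{647175}\right) = \frac{37530262}{100312125}$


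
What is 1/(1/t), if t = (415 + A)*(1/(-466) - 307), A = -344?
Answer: -10157473/466 ≈ -21797.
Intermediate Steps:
t = -10157473/466 (t = (415 - 344)*(1/(-466) - 307) = 71*(-1/466 - 307) = 71*(-143063/466) = -10157473/466 ≈ -21797.)
1/(1/t) = 1/(1/(-10157473/466)) = 1/(-466/10157473) = -10157473/466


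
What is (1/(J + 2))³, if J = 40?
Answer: 1/74088 ≈ 1.3497e-5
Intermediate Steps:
(1/(J + 2))³ = (1/(40 + 2))³ = (1/42)³ = 1/74088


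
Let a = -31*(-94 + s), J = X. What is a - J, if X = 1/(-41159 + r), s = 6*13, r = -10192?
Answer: 25470097/51351 ≈ 496.00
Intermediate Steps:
s = 78
X = -1/51351 (X = 1/(-41159 - 10192) = 1/(-51351) = -1/51351 ≈ -1.9474e-5)
J = -1/51351 ≈ -1.9474e-5
a = 496 (a = -31*(-94 + 78) = -31*(-16) = 496)
a - J = 496 - 1*(-1/51351) = 496 + 1/51351 = 25470097/51351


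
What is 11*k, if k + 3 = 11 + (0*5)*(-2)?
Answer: 88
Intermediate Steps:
k = 8 (k = -3 + (11 + (0*5)*(-2)) = -3 + (11 + 0*(-2)) = -3 + (11 + 0) = -3 + 11 = 8)
11*k = 11*8 = 88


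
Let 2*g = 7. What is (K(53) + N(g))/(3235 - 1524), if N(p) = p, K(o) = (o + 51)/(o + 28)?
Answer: 775/277182 ≈ 0.0027960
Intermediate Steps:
g = 7/2 (g = (½)*7 = 7/2 ≈ 3.5000)
K(o) = (51 + o)/(28 + o)
(K(53) + N(g))/(3235 - 1524) = ((51 + 53)/(28 + 53) + 7/2)/(3235 - 1524) = (104/81 + 7/2)/1711 = ((1/81)*104 + 7/2)*(1/1711) = (104/81 + 7/2)*(1/1711) = (775/162)*(1/1711) = 775/277182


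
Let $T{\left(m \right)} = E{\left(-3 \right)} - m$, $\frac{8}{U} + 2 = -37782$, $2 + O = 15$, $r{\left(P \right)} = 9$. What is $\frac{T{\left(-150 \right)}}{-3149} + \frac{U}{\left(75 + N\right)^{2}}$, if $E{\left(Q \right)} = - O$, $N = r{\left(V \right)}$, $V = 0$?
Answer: $- \frac{4565595005}{104941961712} \approx -0.043506$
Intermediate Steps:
$N = 9$
$O = 13$ ($O = -2 + 15 = 13$)
$U = - \frac{1}{4723}$ ($U = \frac{8}{-2 - 37782} = \frac{8}{-37784} = 8 \left(- \frac{1}{37784}\right) = - \frac{1}{4723} \approx -0.00021173$)
$E{\left(Q \right)} = -13$ ($E{\left(Q \right)} = \left(-1\right) 13 = -13$)
$T{\left(m \right)} = -13 - m$
$\frac{T{\left(-150 \right)}}{-3149} + \frac{U}{\left(75 + N\right)^{2}} = \frac{-13 - -150}{-3149} - \frac{1}{4723 \left(75 + 9\right)^{2}} = \left(-13 + 150\right) \left(- \frac{1}{3149}\right) - \frac{1}{4723 \cdot 84^{2}} = 137 \left(- \frac{1}{3149}\right) - \frac{1}{4723 \cdot 7056} = - \frac{137}{3149} - \frac{1}{33325488} = - \frac{4565595005}{104941961712}$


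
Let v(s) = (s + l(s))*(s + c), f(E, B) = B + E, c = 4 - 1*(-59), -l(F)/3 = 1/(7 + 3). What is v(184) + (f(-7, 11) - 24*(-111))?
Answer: 480419/10 ≈ 48042.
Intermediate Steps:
l(F) = -3/10 (l(F) = -3/(7 + 3) = -3/10)
c = 63 (c = 4 + 59 = 63)
v(s) = (63 + s)*(-3/10 + s) (v(s) = (s - 3/10)*(s + 63) = (-3/10 + s)*(63 + s) = (63 + s)*(-3/10 + s))
v(184) + (f(-7, 11) - 24*(-111)) = (-189/10 + 184² + (627/10)*184) + ((11 - 7) - 24*(-111)) = (-189/10 + 33856 + 57684/5) + (4 + 2664) = 453739/10 + 2668 = 480419/10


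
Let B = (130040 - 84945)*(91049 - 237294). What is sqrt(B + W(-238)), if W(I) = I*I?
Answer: I*sqrt(6594861631) ≈ 81209.0*I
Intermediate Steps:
W(I) = I**2
B = -6594918275 (B = 45095*(-146245) = -6594918275)
sqrt(B + W(-238)) = sqrt(-6594918275 + (-238)**2) = sqrt(-6594918275 + 56644) = sqrt(-6594861631) = I*sqrt(6594861631)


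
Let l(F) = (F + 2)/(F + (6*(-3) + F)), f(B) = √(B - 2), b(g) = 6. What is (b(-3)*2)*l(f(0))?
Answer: 6*(√2 - 2*I)/(√2 + 9*I) ≈ -1.1566 - 1.1246*I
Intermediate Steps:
f(B) = √(-2 + B)
l(F) = (2 + F)/(-18 + 2*F) (l(F) = (2 + F)/(F + (-18 + F)) = (2 + F)/(-18 + 2*F))
(b(-3)*2)*l(f(0)) = (6*2)*((2 + √(-2 + 0))/(2*(-9 + √(-2 + 0)))) = 12*((2 + √(-2))/(2*(-9 + √(-2)))) = 12*((2 + I*√2)/(2*(-9 + I*√2))) = 6*(2 + I*√2)/(-9 + I*√2)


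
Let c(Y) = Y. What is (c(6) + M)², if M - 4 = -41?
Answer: 961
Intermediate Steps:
M = -37 (M = 4 - 41 = -37)
(c(6) + M)² = (6 - 37)² = (-31)² = 961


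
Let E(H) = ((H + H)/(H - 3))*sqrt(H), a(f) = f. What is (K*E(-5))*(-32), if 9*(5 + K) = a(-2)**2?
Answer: 1640*I*sqrt(5)/9 ≈ 407.46*I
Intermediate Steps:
K = -41/9 (K = -5 + (1/9)*(-2)**2 = -5 + (1/9)*4 = -5 + 4/9 = -41/9 ≈ -4.5556)
E(H) = 2*H**(3/2)/(-3 + H) (E(H) = ((2*H)/(-3 + H))*sqrt(H) = (2*H/(-3 + H))*sqrt(H) = 2*H**(3/2)/(-3 + H))
(K*E(-5))*(-32) = -82*(-5)**(3/2)/(9*(-3 - 5))*(-32) = -82*(-5*I*sqrt(5))/(9*(-8))*(-32) = -82*(-5*I*sqrt(5))*(-1)/(9*8)*(-32) = -205*I*sqrt(5)/36*(-32) = 1640*I*sqrt(5)/9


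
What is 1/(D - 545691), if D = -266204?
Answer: -1/811895 ≈ -1.2317e-6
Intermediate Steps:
1/(D - 545691) = 1/(-266204 - 545691) = 1/(-811895) = -1/811895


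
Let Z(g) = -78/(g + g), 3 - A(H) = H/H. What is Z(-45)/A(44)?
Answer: 13/30 ≈ 0.43333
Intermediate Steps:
A(H) = 2 (A(H) = 3 - H/H = 3 - 1*1 = 3 - 1 = 2)
Z(g) = -39/g (Z(g) = -78*1/(2*g) = -39/g)
Z(-45)/A(44) = -39/(-45)/2 = -39*(-1/45)*(½) = (13/15)*(½) = 13/30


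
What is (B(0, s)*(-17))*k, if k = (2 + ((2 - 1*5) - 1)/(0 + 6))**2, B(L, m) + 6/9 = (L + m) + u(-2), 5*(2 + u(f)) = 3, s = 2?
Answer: 272/135 ≈ 2.0148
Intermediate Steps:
u(f) = -7/5 (u(f) = -2 + (1/5)*3 = -2 + 3/5 = -7/5)
B(L, m) = -31/15 + L + m (B(L, m) = -2/3 + ((L + m) - 7/5) = -2/3 + (-7/5 + L + m) = -31/15 + L + m)
k = 16/9 (k = (2 + ((2 - 5) - 1)/6)**2 = (2 + (-3 - 1)*(1/6))**2 = (2 - 4*1/6)**2 = (2 - 2/3)**2 = (4/3)**2 = 16/9 ≈ 1.7778)
(B(0, s)*(-17))*k = ((-31/15 + 0 + 2)*(-17))*(16/9) = -1/15*(-17)*(16/9) = (17/15)*(16/9) = 272/135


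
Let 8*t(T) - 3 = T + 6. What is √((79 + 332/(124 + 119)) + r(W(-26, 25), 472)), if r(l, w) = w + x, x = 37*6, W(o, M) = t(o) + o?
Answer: √564513/27 ≈ 27.827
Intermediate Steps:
t(T) = 9/8 + T/8 (t(T) = 3/8 + (T + 6)/8 = 3/8 + (6 + T)/8 = 3/8 + (¾ + T/8) = 9/8 + T/8)
W(o, M) = 9/8 + 9*o/8 (W(o, M) = (9/8 + o/8) + o = 9/8 + 9*o/8)
x = 222
r(l, w) = 222 + w (r(l, w) = w + 222 = 222 + w)
√((79 + 332/(124 + 119)) + r(W(-26, 25), 472)) = √((79 + 332/(124 + 119)) + (222 + 472)) = √((79 + 332/243) + 694) = √(19529/243 + 694) = √(188171/243) = √564513/27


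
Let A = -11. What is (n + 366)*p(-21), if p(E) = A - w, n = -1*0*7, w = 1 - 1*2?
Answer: -3660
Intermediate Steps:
w = -1 (w = 1 - 2 = -1)
n = 0 (n = 0*7 = 0)
p(E) = -10 (p(E) = -11 - 1*(-1) = -11 + 1 = -10)
(n + 366)*p(-21) = (0 + 366)*(-10) = 366*(-10) = -3660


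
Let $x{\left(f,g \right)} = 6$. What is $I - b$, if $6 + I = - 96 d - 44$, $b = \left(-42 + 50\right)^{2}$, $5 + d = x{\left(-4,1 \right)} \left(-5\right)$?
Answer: $3246$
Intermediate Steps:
$d = -35$ ($d = -5 + 6 \left(-5\right) = -5 - 30 = -35$)
$b = 64$ ($b = 8^{2} = 64$)
$I = 3310$ ($I = -6 - -3316 = -6 + \left(3360 - 44\right) = -6 + 3316 = 3310$)
$I - b = 3310 - 64 = 3246$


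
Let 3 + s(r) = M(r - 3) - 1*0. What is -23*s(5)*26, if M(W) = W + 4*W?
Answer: -4186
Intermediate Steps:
M(W) = 5*W
s(r) = -18 + 5*r (s(r) = -3 + (5*(r - 3) - 1*0) = -3 + (5*(-3 + r) + 0) = -3 + ((-15 + 5*r) + 0) = -3 + (-15 + 5*r) = -18 + 5*r)
-23*s(5)*26 = -23*(-18 + 5*5)*26 = -23*(-18 + 25)*26 = -23*7*26 = -161*26 = -4186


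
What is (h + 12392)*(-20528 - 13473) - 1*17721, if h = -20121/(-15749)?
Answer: -6636653055758/15749 ≈ -4.2140e+8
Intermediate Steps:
h = 20121/15749 (h = -20121*(-1/15749) = 20121/15749 ≈ 1.2776)
(h + 12392)*(-20528 - 13473) - 1*17721 = (20121/15749 + 12392)*(-20528 - 13473) - 1*17721 = (195181729/15749)*(-34001) - 17721 = -6636373967729/15749 - 17721 = -6636653055758/15749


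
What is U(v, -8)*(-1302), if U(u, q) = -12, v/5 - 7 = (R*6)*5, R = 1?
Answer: 15624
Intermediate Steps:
v = 185 (v = 35 + 5*((1*6)*5) = 35 + 5*(6*5) = 35 + 5*30 = 35 + 150 = 185)
U(v, -8)*(-1302) = -12*(-1302) = 15624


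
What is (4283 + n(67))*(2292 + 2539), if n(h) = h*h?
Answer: 42377532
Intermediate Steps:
n(h) = h²
(4283 + n(67))*(2292 + 2539) = (4283 + 67²)*(2292 + 2539) = (4283 + 4489)*4831 = 8772*4831 = 42377532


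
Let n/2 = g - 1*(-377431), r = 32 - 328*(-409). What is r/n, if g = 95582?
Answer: 22364/157671 ≈ 0.14184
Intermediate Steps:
r = 134184 (r = 32 + 134152 = 134184)
n = 946026 (n = 2*(95582 - 1*(-377431)) = 2*(95582 + 377431) = 2*473013 = 946026)
r/n = 134184/946026 = 134184*(1/946026) = 22364/157671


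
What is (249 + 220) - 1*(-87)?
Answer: 556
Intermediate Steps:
(249 + 220) - 1*(-87) = 469 + 87 = 556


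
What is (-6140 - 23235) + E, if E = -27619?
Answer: -56994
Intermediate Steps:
(-6140 - 23235) + E = (-6140 - 23235) - 27619 = -29375 - 27619 = -56994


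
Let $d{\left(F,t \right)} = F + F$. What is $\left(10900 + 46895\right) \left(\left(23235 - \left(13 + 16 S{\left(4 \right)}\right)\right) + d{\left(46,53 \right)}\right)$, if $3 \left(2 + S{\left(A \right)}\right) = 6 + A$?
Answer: $1346199670$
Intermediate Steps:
$S{\left(A \right)} = \frac{A}{3}$ ($S{\left(A \right)} = -2 + \frac{6 + A}{3} = -2 + \left(2 + \frac{A}{3}\right) = \frac{A}{3}$)
$d{\left(F,t \right)} = 2 F$
$\left(10900 + 46895\right) \left(\left(23235 - \left(13 + 16 S{\left(4 \right)}\right)\right) + d{\left(46,53 \right)}\right) = \left(10900 + 46895\right) \left(\left(23235 - \left(13 + 16 \cdot \frac{1}{3} \cdot 4\right)\right) + 2 \cdot 46\right) = 57795 \left(\left(23235 - \frac{103}{3}\right) + 92\right) = 57795 \left(\frac{69602}{3} + 92\right) = 57795 \cdot \frac{69878}{3} = 1346199670$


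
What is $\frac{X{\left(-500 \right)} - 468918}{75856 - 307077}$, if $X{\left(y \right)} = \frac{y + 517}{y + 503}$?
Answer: $\frac{23843}{11757} \approx 2.028$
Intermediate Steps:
$X{\left(y \right)} = \frac{517 + y}{503 + y}$
$\frac{X{\left(-500 \right)} - 468918}{75856 - 307077} = \frac{\frac{517 - 500}{503 - 500} - 468918}{75856 - 307077} = \frac{\frac{1}{3} \cdot 17 - 468918}{-231221} = \left(\frac{1}{3} \cdot 17 - 468918\right) \left(- \frac{1}{231221}\right) = \left(\frac{17}{3} - 468918\right) \left(- \frac{1}{231221}\right) = \left(- \frac{1406737}{3}\right) \left(- \frac{1}{231221}\right) = \frac{23843}{11757}$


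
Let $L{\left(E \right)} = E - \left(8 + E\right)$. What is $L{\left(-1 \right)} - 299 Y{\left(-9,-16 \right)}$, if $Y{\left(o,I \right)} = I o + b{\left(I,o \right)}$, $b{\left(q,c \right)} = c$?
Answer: $-40373$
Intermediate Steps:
$L{\left(E \right)} = -8$
$Y{\left(o,I \right)} = o + I o$ ($Y{\left(o,I \right)} = I o + o = o + I o$)
$L{\left(-1 \right)} - 299 Y{\left(-9,-16 \right)} = -8 - 299 \left(- 9 \left(1 - 16\right)\right) = -8 - 299 \left(\left(-9\right) \left(-15\right)\right) = -8 - 40365 = -40373$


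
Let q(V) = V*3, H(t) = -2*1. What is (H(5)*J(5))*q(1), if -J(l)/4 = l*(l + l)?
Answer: 1200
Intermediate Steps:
H(t) = -2
q(V) = 3*V
J(l) = -8*l² (J(l) = -4*l*(l + l) = -4*l*2*l = -8*l²)
(H(5)*J(5))*q(1) = (-(-16)*5²)*(3*1) = -(-16)*25*3 = -2*(-200)*3 = 400*3 = 1200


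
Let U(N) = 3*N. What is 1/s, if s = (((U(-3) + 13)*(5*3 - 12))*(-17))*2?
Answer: -1/408 ≈ -0.0024510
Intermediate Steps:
s = -408 (s = (((3*(-3) + 13)*(5*3 - 12))*(-17))*2 = (((-9 + 13)*(15 - 12))*(-17))*2 = ((4*3)*(-17))*2 = (12*(-17))*2 = -204*2 = -408)
1/s = 1/(-408) = -1/408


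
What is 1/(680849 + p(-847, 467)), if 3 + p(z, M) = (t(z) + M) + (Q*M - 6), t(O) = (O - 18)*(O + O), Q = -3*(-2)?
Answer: 1/2149419 ≈ 4.6524e-7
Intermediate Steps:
Q = 6
t(O) = 2*O*(-18 + O) (t(O) = (-18 + O)*(2*O) = 2*O*(-18 + O))
p(z, M) = -9 + 7*M + 2*z*(-18 + z) (p(z, M) = -3 + ((2*z*(-18 + z) + M) + (6*M - 6)) = -3 + ((M + 2*z*(-18 + z)) + (-6 + 6*M)) = -3 + (-6 + 7*M + 2*z*(-18 + z)) = -9 + 7*M + 2*z*(-18 + z))
1/(680849 + p(-847, 467)) = 1/(680849 + (-9 + 7*467 + 2*(-847)*(-18 - 847))) = 1/(680849 + (-9 + 3269 + 2*(-847)*(-865))) = 1/(680849 + (-9 + 3269 + 1465310)) = 1/(680849 + 1468570) = 1/2149419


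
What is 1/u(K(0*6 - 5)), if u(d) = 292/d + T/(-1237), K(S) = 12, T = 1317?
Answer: 3711/86350 ≈ 0.042976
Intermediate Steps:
u(d) = -1317/1237 + 292/d (u(d) = 292/d + 1317/(-1237) = 292/d + 1317*(-1/1237) = 292/d - 1317/1237 = -1317/1237 + 292/d)
1/u(K(0*6 - 5)) = 1/(-1317/1237 + 292/12) = 1/(-1317/1237 + 292*(1/12)) = 1/(-1317/1237 + 73/3) = 1/(86350/3711) = 3711/86350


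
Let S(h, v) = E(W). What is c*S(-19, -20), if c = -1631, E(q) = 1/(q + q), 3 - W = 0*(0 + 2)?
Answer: -1631/6 ≈ -271.83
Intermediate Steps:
W = 3 (W = 3 - 0*(0 + 2) = 3 - 0*2 = 3 - 1*0 = 3 + 0 = 3)
E(q) = 1/(2*q)
S(h, v) = ⅙ (S(h, v) = (½)/3 = (½)*(⅓) = ⅙)
c*S(-19, -20) = -1631*⅙ = -1631/6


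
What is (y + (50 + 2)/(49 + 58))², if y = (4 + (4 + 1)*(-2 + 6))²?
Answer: 3804915856/11449 ≈ 3.3234e+5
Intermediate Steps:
y = 576 (y = (4 + 5*4)² = (4 + 20)² = 24² = 576)
(y + (50 + 2)/(49 + 58))² = (576 + (50 + 2)/(49 + 58))² = (576 + 52/107)² = (61684/107)² = 3804915856/11449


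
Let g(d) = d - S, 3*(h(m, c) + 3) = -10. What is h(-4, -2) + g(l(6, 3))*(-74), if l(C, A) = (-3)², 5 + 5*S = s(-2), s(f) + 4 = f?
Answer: -12527/15 ≈ -835.13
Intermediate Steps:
s(f) = -4 + f
S = -11/5 (S = -1 + (-4 - 2)/5 = -1 + (⅕)*(-6) = -1 - 6/5 = -11/5 ≈ -2.2000)
l(C, A) = 9
h(m, c) = -19/3 (h(m, c) = -3 + (⅓)*(-10) = -3 - 10/3 = -19/3)
g(d) = 11/5 + d (g(d) = d - 1*(-11/5) = d + 11/5 = 11/5 + d)
h(-4, -2) + g(l(6, 3))*(-74) = -19/3 + (11/5 + 9)*(-74) = -19/3 + (56/5)*(-74) = -19/3 - 4144/5 = -12527/15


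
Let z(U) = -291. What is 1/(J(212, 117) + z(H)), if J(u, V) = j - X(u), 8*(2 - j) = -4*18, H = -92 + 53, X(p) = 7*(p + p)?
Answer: -1/3248 ≈ -0.00030788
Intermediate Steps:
X(p) = 14*p (X(p) = 7*(2*p) = 14*p)
H = -39
j = 11 (j = 2 - (-1)*18/2 = 2 - ⅛*(-72) = 2 + 9 = 11)
J(u, V) = 11 - 14*u
1/(J(212, 117) + z(H)) = 1/((11 - 14*212) - 291) = 1/((11 - 2968) - 291) = 1/(-2957 - 291) = 1/(-3248) = -1/3248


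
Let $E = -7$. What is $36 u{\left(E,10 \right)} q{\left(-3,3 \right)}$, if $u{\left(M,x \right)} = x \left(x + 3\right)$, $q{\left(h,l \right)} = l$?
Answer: $14040$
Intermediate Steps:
$u{\left(M,x \right)} = x \left(3 + x\right)$
$36 u{\left(E,10 \right)} q{\left(-3,3 \right)} = 36 \cdot 10 \left(3 + 10\right) 3 = 36 \cdot 10 \cdot 13 \cdot 3 = 36 \cdot 130 \cdot 3 = 4680 \cdot 3 = 14040$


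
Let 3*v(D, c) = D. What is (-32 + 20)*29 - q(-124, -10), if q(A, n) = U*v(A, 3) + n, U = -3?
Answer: -462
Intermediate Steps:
v(D, c) = D/3
q(A, n) = n - A (q(A, n) = -A + n = n - A)
(-32 + 20)*29 - q(-124, -10) = (-32 + 20)*29 - (-10 - 1*(-124)) = -12*29 - (-10 + 124) = -348 - 1*114 = -348 - 114 = -462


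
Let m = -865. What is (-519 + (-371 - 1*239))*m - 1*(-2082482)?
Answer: 3059067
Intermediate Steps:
(-519 + (-371 - 1*239))*m - 1*(-2082482) = (-519 + (-371 - 1*239))*(-865) - 1*(-2082482) = (-519 + (-371 - 239))*(-865) + 2082482 = (-519 - 610)*(-865) + 2082482 = -1129*(-865) + 2082482 = 976585 + 2082482 = 3059067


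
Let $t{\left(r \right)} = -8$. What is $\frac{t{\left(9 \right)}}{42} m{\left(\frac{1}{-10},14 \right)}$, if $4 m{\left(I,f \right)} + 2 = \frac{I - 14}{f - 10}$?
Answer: $\frac{221}{840} \approx 0.2631$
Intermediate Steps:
$m{\left(I,f \right)} = - \frac{1}{2} + \frac{-14 + I}{4 \left(-10 + f\right)}$ ($m{\left(I,f \right)} = - \frac{1}{2} + \frac{\left(I - 14\right) \frac{1}{f - 10}}{4} = - \frac{1}{2} + \frac{\left(-14 + I\right) \frac{1}{-10 + f}}{4} = - \frac{1}{2} + \frac{\frac{1}{-10 + f} \left(-14 + I\right)}{4} = - \frac{1}{2} + \frac{-14 + I}{4 \left(-10 + f\right)}$)
$\frac{t{\left(9 \right)}}{42} m{\left(\frac{1}{-10},14 \right)} = - \frac{8}{42} \frac{6 + \frac{1}{-10} - 28}{4 \left(-10 + 14\right)} = \left(-8\right) \frac{1}{42} \frac{6 - \frac{1}{10} - 28}{4 \cdot 4} = - \frac{4 \cdot \frac{1}{4} \cdot \frac{1}{4} \left(- \frac{221}{10}\right)}{21} = \left(- \frac{4}{21}\right) \left(- \frac{221}{160}\right) = \frac{221}{840}$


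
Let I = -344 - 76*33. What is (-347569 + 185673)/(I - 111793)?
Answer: 161896/114645 ≈ 1.4122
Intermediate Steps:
I = -2852 (I = -344 - 2508 = -2852)
(-347569 + 185673)/(I - 111793) = (-347569 + 185673)/(-2852 - 111793) = -161896/(-114645) = -161896*(-1/114645) = 161896/114645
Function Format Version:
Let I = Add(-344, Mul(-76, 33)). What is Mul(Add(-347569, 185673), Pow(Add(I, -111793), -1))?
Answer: Rational(161896, 114645) ≈ 1.4122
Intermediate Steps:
I = -2852 (I = Add(-344, -2508) = -2852)
Mul(Add(-347569, 185673), Pow(Add(I, -111793), -1)) = Mul(Add(-347569, 185673), Pow(Add(-2852, -111793), -1)) = Mul(-161896, Pow(-114645, -1)) = Mul(-161896, Rational(-1, 114645)) = Rational(161896, 114645)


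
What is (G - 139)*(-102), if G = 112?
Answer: 2754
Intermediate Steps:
(G - 139)*(-102) = (112 - 139)*(-102) = -27*(-102) = 2754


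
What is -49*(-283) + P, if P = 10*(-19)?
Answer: 13677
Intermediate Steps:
P = -190
-49*(-283) + P = -49*(-283) - 190 = 13867 - 190 = 13677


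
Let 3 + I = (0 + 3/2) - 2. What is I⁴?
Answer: 2401/16 ≈ 150.06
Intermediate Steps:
I = -7/2 (I = -3 + ((0 + 3/2) - 2) = -3 + (3/2 - 2) = -3 - ½ = -7/2 ≈ -3.5000)
I⁴ = (-7/2)⁴ = 2401/16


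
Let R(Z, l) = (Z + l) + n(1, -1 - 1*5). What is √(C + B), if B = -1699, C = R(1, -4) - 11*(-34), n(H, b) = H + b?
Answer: I*√1333 ≈ 36.51*I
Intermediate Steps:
R(Z, l) = -5 + Z + l (R(Z, l) = (Z + l) + (1 + (-1 - 1*5)) = (Z + l) + (1 + (-1 - 5)) = (Z + l) + (1 - 6) = (Z + l) - 5 = -5 + Z + l)
C = 366 (C = (-5 + 1 - 4) - 11*(-34) = -8 + 374 = 366)
√(C + B) = √(366 - 1699) = √(-1333) = I*√1333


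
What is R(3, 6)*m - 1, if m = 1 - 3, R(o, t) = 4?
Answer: -9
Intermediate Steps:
m = -2
R(3, 6)*m - 1 = 4*(-2) - 1 = -8 - 1 = -9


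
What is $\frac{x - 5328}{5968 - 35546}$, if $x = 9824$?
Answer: $- \frac{2248}{14789} \approx -0.152$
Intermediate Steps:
$\frac{x - 5328}{5968 - 35546} = \frac{9824 - 5328}{5968 - 35546} = \frac{4496}{-29578} = 4496 \left(- \frac{1}{29578}\right) = - \frac{2248}{14789}$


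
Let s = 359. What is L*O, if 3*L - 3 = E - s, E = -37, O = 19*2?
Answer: -4978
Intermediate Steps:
O = 38
L = -131 (L = 1 + (-37 - 1*359)/3 = 1 + (-37 - 359)/3 = 1 + (⅓)*(-396) = 1 - 132 = -131)
L*O = -131*38 = -4978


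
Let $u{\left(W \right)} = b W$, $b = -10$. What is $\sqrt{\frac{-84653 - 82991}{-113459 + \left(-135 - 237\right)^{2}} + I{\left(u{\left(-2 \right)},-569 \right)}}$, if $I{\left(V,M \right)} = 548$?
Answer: $\frac{2 \sqrt{3362695558}}{4985} \approx 23.265$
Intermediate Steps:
$u{\left(W \right)} = - 10 W$
$\sqrt{\frac{-84653 - 82991}{-113459 + \left(-135 - 237\right)^{2}} + I{\left(u{\left(-2 \right)},-569 \right)}} = \sqrt{\frac{-84653 - 82991}{-113459 + \left(-135 - 237\right)^{2}} + 548} = \sqrt{- \frac{167644}{-113459 + \left(-372\right)^{2}} + 548} = \sqrt{- \frac{167644}{-113459 + 138384} + 548} = \sqrt{- \frac{167644}{24925} + 548} = \sqrt{\frac{13491256}{24925}} = \frac{2 \sqrt{3362695558}}{4985}$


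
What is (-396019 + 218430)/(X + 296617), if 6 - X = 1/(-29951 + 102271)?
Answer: -12843236480/21451775359 ≈ -0.59870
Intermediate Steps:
X = 433919/72320 (X = 6 - 1/(-29951 + 102271) = 6 - 1/72320 = 433919/72320 ≈ 6.0000)
(-396019 + 218430)/(X + 296617) = (-396019 + 218430)/(433919/72320 + 296617) = -177589/21451775359/72320 = -177589*72320/21451775359 = -12843236480/21451775359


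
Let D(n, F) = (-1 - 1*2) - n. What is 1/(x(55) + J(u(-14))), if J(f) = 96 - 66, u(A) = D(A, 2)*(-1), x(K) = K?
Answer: 1/85 ≈ 0.011765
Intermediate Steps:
D(n, F) = -3 - n (D(n, F) = (-1 - 2) - n = -3 - n)
u(A) = 3 + A (u(A) = (-3 - A)*(-1) = 3 + A)
J(f) = 30
1/(x(55) + J(u(-14))) = 1/(55 + 30) = 1/85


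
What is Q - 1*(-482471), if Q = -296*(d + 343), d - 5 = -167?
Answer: 428895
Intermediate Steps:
d = -162 (d = 5 - 167 = -162)
Q = -53576 (Q = -296*(-162 + 343) = -296*181 = -53576)
Q - 1*(-482471) = -53576 - 1*(-482471) = -53576 + 482471 = 428895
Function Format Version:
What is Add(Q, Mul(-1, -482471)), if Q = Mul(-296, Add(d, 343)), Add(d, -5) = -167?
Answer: 428895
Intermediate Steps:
d = -162 (d = Add(5, -167) = -162)
Q = -53576 (Q = Mul(-296, Add(-162, 343)) = Mul(-296, 181) = -53576)
Add(Q, Mul(-1, -482471)) = Add(-53576, Mul(-1, -482471)) = Add(-53576, 482471) = 428895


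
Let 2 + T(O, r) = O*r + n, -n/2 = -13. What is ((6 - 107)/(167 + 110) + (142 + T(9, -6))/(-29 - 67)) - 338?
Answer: -564301/1662 ≈ -339.53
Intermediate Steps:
n = 26 (n = -2*(-13) = 26)
T(O, r) = 24 + O*r (T(O, r) = -2 + (O*r + 26) = -2 + (26 + O*r) = 24 + O*r)
((6 - 107)/(167 + 110) + (142 + T(9, -6))/(-29 - 67)) - 338 = ((6 - 107)/(167 + 110) + (142 + (24 + 9*(-6)))/(-29 - 67)) - 338 = (-101/277 + (142 + (24 - 54))/(-96)) - 338 = (-101*1/277 + (142 - 30)*(-1/96)) - 338 = (-101/277 + 112*(-1/96)) - 338 = (-101/277 - 7/6) - 338 = -2545/1662 - 338 = -564301/1662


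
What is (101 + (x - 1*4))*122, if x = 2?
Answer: 12078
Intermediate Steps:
(101 + (x - 1*4))*122 = (101 + (2 - 1*4))*122 = (101 + (2 - 4))*122 = (101 - 2)*122 = 99*122 = 12078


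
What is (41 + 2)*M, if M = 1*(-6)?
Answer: -258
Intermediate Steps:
M = -6
(41 + 2)*M = (41 + 2)*(-6) = 43*(-6) = -258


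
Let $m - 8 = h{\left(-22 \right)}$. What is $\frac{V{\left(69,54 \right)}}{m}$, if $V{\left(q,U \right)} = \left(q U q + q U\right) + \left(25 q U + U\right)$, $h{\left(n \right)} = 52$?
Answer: $\frac{29502}{5} \approx 5900.4$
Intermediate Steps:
$m = 60$ ($m = 8 + 52 = 60$)
$V{\left(q,U \right)} = U + U q^{2} + 26 U q$ ($V{\left(q,U \right)} = \left(U q q + U q\right) + \left(25 U q + U\right) = \left(U q^{2} + U q\right) + \left(U + 25 U q\right) = \left(U q + U q^{2}\right) + \left(U + 25 U q\right) = U + U q^{2} + 26 U q$)
$\frac{V{\left(69,54 \right)}}{m} = \frac{54 \left(1 + 69^{2} + 26 \cdot 69\right)}{60} = 54 \left(1 + 4761 + 1794\right) \frac{1}{60} = 54 \cdot 6556 \cdot \frac{1}{60} = 354024 \cdot \frac{1}{60} = \frac{29502}{5}$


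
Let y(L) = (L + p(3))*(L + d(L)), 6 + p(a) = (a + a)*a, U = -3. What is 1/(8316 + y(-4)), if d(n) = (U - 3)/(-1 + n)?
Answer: 5/41468 ≈ 0.00012057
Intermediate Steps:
d(n) = -6/(-1 + n) (d(n) = (-3 - 3)/(-1 + n) = -6/(-1 + n))
p(a) = -6 + 2*a² (p(a) = -6 + (a + a)*a = -6 + (2*a)*a = -6 + 2*a²)
y(L) = (12 + L)*(L - 6/(-1 + L)) (y(L) = (L + (-6 + 2*3²))*(L - 6/(-1 + L)) = (L + (-6 + 2*9))*(L - 6/(-1 + L)) = (L + (-6 + 18))*(L - 6/(-1 + L)) = (L + 12)*(L - 6/(-1 + L)) = (12 + L)*(L - 6/(-1 + L)))
1/(8316 + y(-4)) = 1/(8316 + (-72 - 6*(-4) - 4*(-1 - 4)*(12 - 4))/(-1 - 4)) = 1/(8316 + (-72 + 24 - 4*(-5)*8)/(-5)) = 1/(8316 - (-72 + 24 + 160)/5) = 1/(8316 - ⅕*112) = 1/(8316 - 112/5) = 1/(41468/5) = 5/41468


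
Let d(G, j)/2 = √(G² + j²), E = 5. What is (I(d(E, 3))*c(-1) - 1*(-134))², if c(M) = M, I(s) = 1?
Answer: 17689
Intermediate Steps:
d(G, j) = 2*√(G² + j²)
(I(d(E, 3))*c(-1) - 1*(-134))² = (1*(-1) - 1*(-134))² = (-1 + 134)² = 133² = 17689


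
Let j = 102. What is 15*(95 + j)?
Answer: 2955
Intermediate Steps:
15*(95 + j) = 15*(95 + 102) = 15*197 = 2955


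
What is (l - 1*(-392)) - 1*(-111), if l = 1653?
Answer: 2156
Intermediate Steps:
(l - 1*(-392)) - 1*(-111) = (1653 - 1*(-392)) - 1*(-111) = (1653 + 392) + 111 = 2045 + 111 = 2156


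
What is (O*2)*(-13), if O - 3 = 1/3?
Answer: -260/3 ≈ -86.667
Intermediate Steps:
O = 10/3 (O = 3 + 1/3 = 3 + ⅓ = 10/3 ≈ 3.3333)
(O*2)*(-13) = ((10/3)*2)*(-13) = (20/3)*(-13) = -260/3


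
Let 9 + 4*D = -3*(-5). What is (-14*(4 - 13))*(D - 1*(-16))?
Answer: 2205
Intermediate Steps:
D = 3/2 (D = -9/4 + (-3*(-5))/4 = -9/4 + (1/4)*15 = -9/4 + 15/4 = 3/2 ≈ 1.5000)
(-14*(4 - 13))*(D - 1*(-16)) = (-14*(4 - 13))*(3/2 - 1*(-16)) = (-14*(-9))*(3/2 + 16) = 126*(35/2) = 2205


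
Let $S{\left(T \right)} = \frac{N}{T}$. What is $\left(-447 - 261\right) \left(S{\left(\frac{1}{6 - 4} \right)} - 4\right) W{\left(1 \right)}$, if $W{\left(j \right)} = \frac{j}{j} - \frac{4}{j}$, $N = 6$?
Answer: $16992$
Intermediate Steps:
$W{\left(j \right)} = 1 - \frac{4}{j}$
$S{\left(T \right)} = \frac{6}{T}$
$\left(-447 - 261\right) \left(S{\left(\frac{1}{6 - 4} \right)} - 4\right) W{\left(1 \right)} = \left(-447 - 261\right) \left(\frac{6}{\frac{1}{6 - 4}} - 4\right) \frac{-4 + 1}{1} = - 708 \left(\frac{6}{\frac{1}{2}} - 4\right) 1 \left(-3\right) = - 708 \left(6 \frac{1}{\frac{1}{2}} - 4\right) \left(-3\right) = - 708 \left(6 \cdot 2 - 4\right) \left(-3\right) = - 708 \left(12 - 4\right) \left(-3\right) = - 708 \cdot 8 \left(-3\right) = \left(-708\right) \left(-24\right) = 16992$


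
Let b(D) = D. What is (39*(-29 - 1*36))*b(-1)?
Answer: 2535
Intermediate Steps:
(39*(-29 - 1*36))*b(-1) = (39*(-29 - 1*36))*(-1) = (39*(-29 - 36))*(-1) = (39*(-65))*(-1) = -2535*(-1) = 2535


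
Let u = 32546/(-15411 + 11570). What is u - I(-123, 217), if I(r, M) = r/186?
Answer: -1860371/238142 ≈ -7.8120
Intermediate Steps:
I(r, M) = r/186 (I(r, M) = r*(1/186) = r/186)
u = -32546/3841 (u = 32546/(-3841) = 32546*(-1/3841) = -32546/3841 ≈ -8.4733)
u - I(-123, 217) = -32546/3841 - (-123)/186 = -32546/3841 - 1*(-41/62) = -32546/3841 + 41/62 = -1860371/238142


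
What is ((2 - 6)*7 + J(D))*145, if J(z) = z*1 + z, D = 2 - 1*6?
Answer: -5220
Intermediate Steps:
D = -4 (D = 2 - 6 = -4)
J(z) = 2*z (J(z) = z + z = 2*z)
((2 - 6)*7 + J(D))*145 = ((2 - 6)*7 + 2*(-4))*145 = (-4*7 - 8)*145 = (-28 - 8)*145 = -36*145 = -5220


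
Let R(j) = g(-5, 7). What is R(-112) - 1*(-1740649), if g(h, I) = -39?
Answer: 1740610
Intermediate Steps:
R(j) = -39
R(-112) - 1*(-1740649) = -39 - 1*(-1740649) = -39 + 1740649 = 1740610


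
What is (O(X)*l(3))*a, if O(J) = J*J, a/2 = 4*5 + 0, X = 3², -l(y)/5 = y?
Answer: -48600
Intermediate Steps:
l(y) = -5*y
X = 9
a = 40 (a = 2*(4*5 + 0) = 2*(20 + 0) = 2*20 = 40)
O(J) = J²
(O(X)*l(3))*a = (9²*(-5*3))*40 = (81*(-15))*40 = -1215*40 = -48600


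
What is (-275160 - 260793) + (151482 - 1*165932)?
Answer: -550403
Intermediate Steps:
(-275160 - 260793) + (151482 - 1*165932) = -535953 + (151482 - 165932) = -535953 - 14450 = -550403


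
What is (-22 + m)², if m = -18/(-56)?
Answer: 368449/784 ≈ 469.96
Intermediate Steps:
m = 9/28 (m = -18*(-1/56) = 9/28 ≈ 0.32143)
(-22 + m)² = (-22 + 9/28)² = (-607/28)² = 368449/784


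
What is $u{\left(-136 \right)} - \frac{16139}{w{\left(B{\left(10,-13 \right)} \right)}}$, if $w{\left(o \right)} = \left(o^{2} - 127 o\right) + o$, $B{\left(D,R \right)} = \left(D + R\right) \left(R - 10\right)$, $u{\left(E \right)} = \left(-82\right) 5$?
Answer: $- \frac{1596391}{3933} \approx -405.9$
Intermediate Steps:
$u{\left(E \right)} = -410$
$B{\left(D,R \right)} = \left(-10 + R\right) \left(D + R\right)$ ($B{\left(D,R \right)} = \left(D + R\right) \left(-10 + R\right) = \left(-10 + R\right) \left(D + R\right)$)
$w{\left(o \right)} = o^{2} - 126 o$
$u{\left(-136 \right)} - \frac{16139}{w{\left(B{\left(10,-13 \right)} \right)}} = -410 - \frac{16139}{\left(\left(-13\right)^{2} - 100 - -130 + 10 \left(-13\right)\right) \left(-126 + \left(\left(-13\right)^{2} - 100 - -130 + 10 \left(-13\right)\right)\right)} = -410 - \frac{16139}{\left(169 - 100 + 130 - 130\right) \left(-126 + \left(169 - 100 + 130 - 130\right)\right)} = -410 - \frac{16139}{69 \left(-126 + 69\right)} = -410 - \frac{16139}{69 \left(-57\right)} = -410 - \frac{16139}{-3933} = -410 - 16139 \left(- \frac{1}{3933}\right) = -410 - - \frac{16139}{3933} = -410 + \frac{16139}{3933} = - \frac{1596391}{3933}$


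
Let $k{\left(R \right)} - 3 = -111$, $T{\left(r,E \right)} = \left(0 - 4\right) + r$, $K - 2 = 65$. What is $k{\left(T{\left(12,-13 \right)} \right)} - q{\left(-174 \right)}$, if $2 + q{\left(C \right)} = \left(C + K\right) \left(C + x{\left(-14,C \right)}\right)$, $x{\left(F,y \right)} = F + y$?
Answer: $-38840$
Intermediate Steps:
$K = 67$ ($K = 2 + 65 = 67$)
$T{\left(r,E \right)} = -4 + r$
$k{\left(R \right)} = -108$ ($k{\left(R \right)} = 3 - 111 = -108$)
$q{\left(C \right)} = -2 + \left(-14 + 2 C\right) \left(67 + C\right)$ ($q{\left(C \right)} = -2 + \left(C + 67\right) \left(C + \left(-14 + C\right)\right) = -2 + \left(67 + C\right) \left(-14 + 2 C\right) = -2 + \left(-14 + 2 C\right) \left(67 + C\right)$)
$k{\left(T{\left(12,-13 \right)} \right)} - q{\left(-174 \right)} = -108 - \left(-940 + 2 \left(-174\right)^{2} + 120 \left(-174\right)\right) = -108 - \left(-940 + 2 \cdot 30276 - 20880\right) = -108 - \left(-940 + 60552 - 20880\right) = -108 - 38732 = -38840$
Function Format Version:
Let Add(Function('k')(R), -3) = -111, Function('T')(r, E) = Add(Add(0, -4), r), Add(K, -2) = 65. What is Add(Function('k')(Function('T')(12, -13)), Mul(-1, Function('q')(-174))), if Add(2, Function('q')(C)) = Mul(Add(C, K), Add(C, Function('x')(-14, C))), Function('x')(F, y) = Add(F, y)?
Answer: -38840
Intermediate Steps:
K = 67 (K = Add(2, 65) = 67)
Function('T')(r, E) = Add(-4, r)
Function('k')(R) = -108 (Function('k')(R) = Add(3, -111) = -108)
Function('q')(C) = Add(-2, Mul(Add(-14, Mul(2, C)), Add(67, C))) (Function('q')(C) = Add(-2, Mul(Add(C, 67), Add(C, Add(-14, C)))) = Add(-2, Mul(Add(67, C), Add(-14, Mul(2, C)))) = Add(-2, Mul(Add(-14, Mul(2, C)), Add(67, C))))
Add(Function('k')(Function('T')(12, -13)), Mul(-1, Function('q')(-174))) = Add(-108, Mul(-1, Add(-940, Mul(2, Pow(-174, 2)), Mul(120, -174)))) = Add(-108, Mul(-1, Add(-940, Mul(2, 30276), -20880))) = Add(-108, Mul(-1, Add(-940, 60552, -20880))) = Add(-108, Mul(-1, 38732)) = Add(-108, -38732) = -38840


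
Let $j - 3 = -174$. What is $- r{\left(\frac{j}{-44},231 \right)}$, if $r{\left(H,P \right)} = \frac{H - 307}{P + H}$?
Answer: $\frac{13337}{10335} \approx 1.2905$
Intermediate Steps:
$j = -171$ ($j = 3 - 174 = -171$)
$r{\left(H,P \right)} = \frac{-307 + H}{H + P}$
$- r{\left(\frac{j}{-44},231 \right)} = - \frac{-307 - \frac{171}{-44}}{- \frac{171}{-44} + 231} = - \frac{-307 - - \frac{171}{44}}{\left(-171\right) \left(- \frac{1}{44}\right) + 231} = - \frac{-307 + \frac{171}{44}}{\frac{171}{44} + 231} = - \frac{-13337}{\frac{10335}{44} \cdot 44} = - \frac{44 \left(-13337\right)}{10335 \cdot 44} = \left(-1\right) \left(- \frac{13337}{10335}\right) = \frac{13337}{10335}$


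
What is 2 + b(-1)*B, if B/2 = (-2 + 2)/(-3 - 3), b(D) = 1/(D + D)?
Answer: 2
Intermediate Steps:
b(D) = 1/(2*D)
B = 0 (B = 2*((-2 + 2)/(-3 - 3)) = 2*(0/(-6)) = 2*(0*(-⅙)) = 2*0 = 0)
2 + b(-1)*B = 2 + ((½)/(-1))*0 = 2 + ((½)*(-1))*0 = 2 - ½*0 = 2 + 0 = 2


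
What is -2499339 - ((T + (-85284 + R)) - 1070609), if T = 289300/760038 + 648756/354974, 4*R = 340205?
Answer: -385400195734078145/269793729012 ≈ -1.4285e+6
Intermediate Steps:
R = 340205/4 (R = (¼)*340205 = 340205/4 ≈ 85051.)
T = 148943297732/67448432253 (T = 289300*(1/760038) + 648756*(1/354974) = 144650/380019 + 324378/177487 = 148943297732/67448432253 ≈ 2.2083)
-2499339 - ((T + (-85284 + R)) - 1070609) = -2499339 - ((148943297732/67448432253 + (-85284 + 340205/4)) - 1070609) = -2499339 - ((148943297732/67448432253 - 931/4) - 1070609) = -2499339 - (-62198717236615/269793729012 - 1070609) = -2499339 - 1*(-288905793141044923/269793729012) = -2499339 + 288905793141044923/269793729012 = -385400195734078145/269793729012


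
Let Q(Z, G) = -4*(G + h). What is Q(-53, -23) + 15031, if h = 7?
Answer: 15095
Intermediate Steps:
Q(Z, G) = -28 - 4*G (Q(Z, G) = -4*(G + 7) = -4*(7 + G) = -28 - 4*G)
Q(-53, -23) + 15031 = (-28 - 4*(-23)) + 15031 = (-28 + 92) + 15031 = 64 + 15031 = 15095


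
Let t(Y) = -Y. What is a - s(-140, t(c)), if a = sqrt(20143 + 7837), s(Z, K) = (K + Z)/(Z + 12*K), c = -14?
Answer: 9/2 + 2*sqrt(6995) ≈ 171.77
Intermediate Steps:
s(Z, K) = (K + Z)/(Z + 12*K)
a = 2*sqrt(6995) (a = sqrt(27980) = 2*sqrt(6995) ≈ 167.27)
a - s(-140, t(c)) = 2*sqrt(6995) - (-1*(-14) - 140)/(-140 + 12*(-1*(-14))) = 2*sqrt(6995) - (14 - 140)/(-140 + 12*14) = 2*sqrt(6995) - (-126)/(-140 + 168) = 2*sqrt(6995) - (-126)/28 = 2*sqrt(6995) - 1*(-9/2) = 2*sqrt(6995) + 9/2 = 9/2 + 2*sqrt(6995)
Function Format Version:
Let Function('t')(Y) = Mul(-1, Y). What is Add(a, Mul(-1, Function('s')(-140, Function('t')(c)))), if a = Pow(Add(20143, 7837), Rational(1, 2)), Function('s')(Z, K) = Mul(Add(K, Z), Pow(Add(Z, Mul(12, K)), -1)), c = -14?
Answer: Add(Rational(9, 2), Mul(2, Pow(6995, Rational(1, 2)))) ≈ 171.77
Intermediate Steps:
Function('s')(Z, K) = Mul(Pow(Add(Z, Mul(12, K)), -1), Add(K, Z))
a = Mul(2, Pow(6995, Rational(1, 2))) (a = Pow(27980, Rational(1, 2)) = Mul(2, Pow(6995, Rational(1, 2))) ≈ 167.27)
Add(a, Mul(-1, Function('s')(-140, Function('t')(c)))) = Add(Mul(2, Pow(6995, Rational(1, 2))), Mul(-1, Mul(Pow(Add(-140, Mul(12, Mul(-1, -14))), -1), Add(Mul(-1, -14), -140)))) = Add(Mul(2, Pow(6995, Rational(1, 2))), Mul(-1, Mul(Pow(Add(-140, Mul(12, 14)), -1), Add(14, -140)))) = Add(Mul(2, Pow(6995, Rational(1, 2))), Mul(-1, Mul(Pow(Add(-140, 168), -1), -126))) = Add(Mul(2, Pow(6995, Rational(1, 2))), Mul(-1, Mul(Pow(28, -1), -126))) = Add(Mul(2, Pow(6995, Rational(1, 2))), Mul(-1, Mul(Rational(1, 28), -126))) = Add(Mul(2, Pow(6995, Rational(1, 2))), Mul(-1, Rational(-9, 2))) = Add(Mul(2, Pow(6995, Rational(1, 2))), Rational(9, 2)) = Add(Rational(9, 2), Mul(2, Pow(6995, Rational(1, 2))))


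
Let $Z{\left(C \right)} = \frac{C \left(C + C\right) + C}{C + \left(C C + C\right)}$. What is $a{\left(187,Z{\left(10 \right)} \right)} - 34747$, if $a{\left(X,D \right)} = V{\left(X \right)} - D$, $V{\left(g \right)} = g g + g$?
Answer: $\frac{1629}{4} \approx 407.25$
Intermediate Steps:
$V{\left(g \right)} = g + g^{2}$ ($V{\left(g \right)} = g^{2} + g = g + g^{2}$)
$Z{\left(C \right)} = \frac{C + 2 C^{2}}{C^{2} + 2 C}$ ($Z{\left(C \right)} = \frac{C 2 C + C}{C + \left(C^{2} + C\right)} = \frac{2 C^{2} + C}{C + \left(C + C^{2}\right)} = \frac{C + 2 C^{2}}{C^{2} + 2 C}$)
$a{\left(X,D \right)} = - D + X \left(1 + X\right)$ ($a{\left(X,D \right)} = X \left(1 + X\right) - D = - D + X \left(1 + X\right)$)
$a{\left(187,Z{\left(10 \right)} \right)} - 34747 = \left(- \frac{1 + 2 \cdot 10}{2 + 10} + 187 \left(1 + 187\right)\right) - 34747 = \left(- \frac{1 + 20}{12} + 187 \cdot 188\right) - 34747 = \left(- \frac{21}{12} + 35156\right) - 34747 = \left(\left(-1\right) \frac{7}{4} + 35156\right) - 34747 = \left(- \frac{7}{4} + 35156\right) - 34747 = \frac{140617}{4} - 34747 = \frac{1629}{4}$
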